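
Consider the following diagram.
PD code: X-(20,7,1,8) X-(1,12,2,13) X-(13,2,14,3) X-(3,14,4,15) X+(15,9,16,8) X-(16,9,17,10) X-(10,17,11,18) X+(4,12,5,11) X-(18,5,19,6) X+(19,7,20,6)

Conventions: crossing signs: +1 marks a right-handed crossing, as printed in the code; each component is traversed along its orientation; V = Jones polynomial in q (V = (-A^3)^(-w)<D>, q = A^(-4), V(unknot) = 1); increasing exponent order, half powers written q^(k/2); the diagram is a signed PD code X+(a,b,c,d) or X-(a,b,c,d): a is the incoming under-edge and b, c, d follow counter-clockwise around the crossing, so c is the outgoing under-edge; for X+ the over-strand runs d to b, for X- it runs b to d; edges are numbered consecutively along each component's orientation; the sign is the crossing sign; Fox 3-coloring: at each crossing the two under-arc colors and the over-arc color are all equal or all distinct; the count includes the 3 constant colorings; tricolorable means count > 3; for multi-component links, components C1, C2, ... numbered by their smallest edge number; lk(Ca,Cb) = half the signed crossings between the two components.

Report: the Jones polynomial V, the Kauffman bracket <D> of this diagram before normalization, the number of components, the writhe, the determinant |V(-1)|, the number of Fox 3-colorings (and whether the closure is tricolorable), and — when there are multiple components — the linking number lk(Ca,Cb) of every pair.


V = -q^-6 + q^-5 - q^-4 + 2q^-3 - q^-2 + q^-1
<D> = A^-8 - A^-4 + 2 - A^4 + A^8 - A^12 (w = -4)
1 component over 10 crossings, w = -4
3 Fox colorings among 3^10, |V(-1)| = 7: not tricolorable
why: w = -4 (over 10 crossings) is diagram-only; (-A^3)^(4) removes it from V


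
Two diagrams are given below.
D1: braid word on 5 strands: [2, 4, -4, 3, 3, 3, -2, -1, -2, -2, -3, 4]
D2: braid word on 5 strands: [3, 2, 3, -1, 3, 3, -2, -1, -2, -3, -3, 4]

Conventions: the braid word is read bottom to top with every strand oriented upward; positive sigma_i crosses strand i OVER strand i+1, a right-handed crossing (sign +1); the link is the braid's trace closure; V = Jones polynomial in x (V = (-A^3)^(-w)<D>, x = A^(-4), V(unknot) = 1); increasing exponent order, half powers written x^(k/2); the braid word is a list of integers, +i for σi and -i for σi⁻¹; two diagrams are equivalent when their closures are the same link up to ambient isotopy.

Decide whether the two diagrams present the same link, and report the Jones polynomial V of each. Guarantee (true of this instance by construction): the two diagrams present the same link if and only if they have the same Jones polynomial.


equivalent: yes
D1 (bracket -A^-12 + 2A^-8 - 2A^-4 + 3 - 2A^4 + 2A^8 - A^12; 12 crossings at w = 0): V = -x^-3 + 2x^-2 - 2x^-1 + 3 - 2x + 2x^2 - x^3
D2 (bracket -A^-12 + 2A^-8 - 2A^-4 + 3 - 2A^4 + 2A^8 - A^12; 12 crossings at w = 0): V = -x^-3 + 2x^-2 - 2x^-1 + 3 - 2x + 2x^2 - x^3
key observation: all 2 diagrams share one V(x), hence one class


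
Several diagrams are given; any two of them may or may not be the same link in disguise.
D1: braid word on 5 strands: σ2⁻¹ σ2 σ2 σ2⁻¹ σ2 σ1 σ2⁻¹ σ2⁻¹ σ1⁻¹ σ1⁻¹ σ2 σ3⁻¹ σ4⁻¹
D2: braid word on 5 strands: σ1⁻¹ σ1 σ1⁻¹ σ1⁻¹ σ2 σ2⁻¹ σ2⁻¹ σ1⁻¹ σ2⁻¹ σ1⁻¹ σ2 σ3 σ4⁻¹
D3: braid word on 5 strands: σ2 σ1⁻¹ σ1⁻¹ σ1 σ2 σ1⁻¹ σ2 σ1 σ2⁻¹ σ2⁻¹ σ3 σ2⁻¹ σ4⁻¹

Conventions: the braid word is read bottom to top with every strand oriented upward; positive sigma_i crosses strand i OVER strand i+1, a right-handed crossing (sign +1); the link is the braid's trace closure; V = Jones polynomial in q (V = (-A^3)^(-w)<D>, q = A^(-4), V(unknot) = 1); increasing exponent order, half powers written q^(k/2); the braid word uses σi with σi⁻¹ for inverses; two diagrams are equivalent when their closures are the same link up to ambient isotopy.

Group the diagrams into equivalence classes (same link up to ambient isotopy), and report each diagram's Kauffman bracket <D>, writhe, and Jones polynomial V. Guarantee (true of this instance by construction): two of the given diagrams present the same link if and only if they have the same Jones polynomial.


classes: {D1} | {D2} | {D3}
V(D1) = q^(-7/2) - 2q^(-5/2) + q^(-3/2) - 2q^(-1/2) + q^(1/2) - q^(3/2)  [13 crossings, <D> = A^-15 - A^-11 + 2A^-7 - A^-3 + 2A - A^5, w = -3]
V(D2) = q^(-13/2) - q^(-11/2) + q^(-9/2) - 2q^(-7/2) - q^(-3/2)  [13 crossings, <D> = A^-9 + 2A^-1 - A^3 + A^7 - A^11, w = -5]
D3 (bracket A^-9 + 2A^-1 - A^3 + A^7 - A^11; 13 crossings at w = -1): V = q^(-7/2) - q^(-5/2) + q^(-3/2) - 2q^(-1/2) - q^(3/2)
note: 3 values of V(q) split the 3 diagrams


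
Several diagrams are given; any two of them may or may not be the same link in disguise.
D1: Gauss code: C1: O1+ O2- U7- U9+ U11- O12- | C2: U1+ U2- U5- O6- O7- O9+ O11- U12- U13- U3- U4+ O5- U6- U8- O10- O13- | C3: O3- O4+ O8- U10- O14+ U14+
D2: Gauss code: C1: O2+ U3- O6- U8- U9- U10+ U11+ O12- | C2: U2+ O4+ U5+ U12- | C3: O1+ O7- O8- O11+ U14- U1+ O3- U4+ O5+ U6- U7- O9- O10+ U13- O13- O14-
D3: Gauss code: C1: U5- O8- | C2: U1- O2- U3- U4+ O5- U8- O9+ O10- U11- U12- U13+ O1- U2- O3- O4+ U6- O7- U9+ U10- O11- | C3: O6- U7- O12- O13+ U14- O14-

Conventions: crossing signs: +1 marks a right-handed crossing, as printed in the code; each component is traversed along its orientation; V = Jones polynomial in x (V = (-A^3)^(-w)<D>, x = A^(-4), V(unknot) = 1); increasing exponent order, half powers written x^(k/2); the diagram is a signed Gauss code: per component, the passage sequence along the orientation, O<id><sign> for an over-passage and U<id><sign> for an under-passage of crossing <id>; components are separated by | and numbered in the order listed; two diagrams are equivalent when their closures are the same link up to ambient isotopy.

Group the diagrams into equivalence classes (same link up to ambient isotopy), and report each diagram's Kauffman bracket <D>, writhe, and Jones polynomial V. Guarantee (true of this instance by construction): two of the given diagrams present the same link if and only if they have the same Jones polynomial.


classes: {D1, D3} | {D2}
V(D1) = -x^-9 + x^-8 - 2x^-7 + 3x^-6 - x^-5 + 3x^-4 + x^-2  [14 crossings, <D> = A^-10 + 3A^-2 - A^2 + 3A^6 - 2A^10 + A^14 - A^18, w = -6]
V(D2) = x^-2 + 2 + x^2  [14 crossings, <D> = A^-14 + 2A^-6 + A^2, w = -2]
V(D3) = -x^-9 + x^-8 - 2x^-7 + 3x^-6 - x^-5 + 3x^-4 + x^-2  [14 crossings, <D> = A^-16 + 3A^-8 - A^-4 + 3 - 2A^4 + A^8 - A^12, w = -8]
note: 2 values of V(x) split the 3 diagrams


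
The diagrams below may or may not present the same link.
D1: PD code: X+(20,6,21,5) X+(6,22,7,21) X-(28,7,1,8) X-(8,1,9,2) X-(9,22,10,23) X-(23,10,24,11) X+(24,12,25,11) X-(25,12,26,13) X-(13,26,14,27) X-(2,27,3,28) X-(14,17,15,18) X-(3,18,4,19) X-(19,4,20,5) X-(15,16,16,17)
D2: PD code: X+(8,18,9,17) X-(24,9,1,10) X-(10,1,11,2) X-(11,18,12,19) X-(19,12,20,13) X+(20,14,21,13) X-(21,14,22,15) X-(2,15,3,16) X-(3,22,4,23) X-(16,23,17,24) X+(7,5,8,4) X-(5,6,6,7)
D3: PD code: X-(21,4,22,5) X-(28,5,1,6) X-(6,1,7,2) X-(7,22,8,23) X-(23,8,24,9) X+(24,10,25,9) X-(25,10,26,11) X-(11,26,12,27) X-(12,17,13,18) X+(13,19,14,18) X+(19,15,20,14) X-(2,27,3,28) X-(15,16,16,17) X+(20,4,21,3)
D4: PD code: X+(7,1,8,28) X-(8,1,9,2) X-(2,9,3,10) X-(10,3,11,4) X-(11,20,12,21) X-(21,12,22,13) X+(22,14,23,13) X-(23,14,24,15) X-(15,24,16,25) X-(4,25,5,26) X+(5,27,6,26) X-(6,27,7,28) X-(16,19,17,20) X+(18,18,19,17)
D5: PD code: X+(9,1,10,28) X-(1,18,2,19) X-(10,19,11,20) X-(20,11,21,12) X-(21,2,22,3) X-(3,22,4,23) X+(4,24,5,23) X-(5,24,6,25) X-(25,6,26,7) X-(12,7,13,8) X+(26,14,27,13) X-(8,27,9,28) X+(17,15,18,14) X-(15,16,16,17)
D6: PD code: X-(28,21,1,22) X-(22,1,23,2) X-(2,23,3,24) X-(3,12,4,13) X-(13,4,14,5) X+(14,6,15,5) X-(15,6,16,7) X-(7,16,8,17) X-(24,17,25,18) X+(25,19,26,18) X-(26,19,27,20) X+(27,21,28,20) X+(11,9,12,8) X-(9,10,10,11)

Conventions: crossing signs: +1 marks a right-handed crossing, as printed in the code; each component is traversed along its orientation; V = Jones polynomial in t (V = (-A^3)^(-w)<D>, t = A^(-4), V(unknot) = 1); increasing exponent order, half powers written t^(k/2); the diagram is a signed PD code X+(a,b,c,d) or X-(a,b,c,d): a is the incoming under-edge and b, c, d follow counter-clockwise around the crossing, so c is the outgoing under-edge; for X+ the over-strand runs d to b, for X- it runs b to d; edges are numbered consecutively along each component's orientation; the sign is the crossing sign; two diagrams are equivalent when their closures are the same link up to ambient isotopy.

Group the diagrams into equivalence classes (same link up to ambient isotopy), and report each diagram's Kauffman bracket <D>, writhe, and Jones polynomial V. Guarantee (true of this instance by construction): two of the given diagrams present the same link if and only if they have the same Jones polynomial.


equivalence classes: {D1, D2, D3, D4, D5, D6}
D1 (bracket A^-16 + 2A^-8 - 2A^-4 + 1 - 2A^4 + A^8; 14 crossings at w = -8): V = t^-8 - 2t^-7 + t^-6 - 2t^-5 + 2t^-4 + t^-2
D2 (bracket A^-10 + 2A^-2 - 2A^2 + A^6 - 2A^10 + A^14; 12 crossings at w = -6): V = t^-8 - 2t^-7 + t^-6 - 2t^-5 + 2t^-4 + t^-2
V(D3) = t^-8 - 2t^-7 + t^-6 - 2t^-5 + 2t^-4 + t^-2  [14 crossings, <D> = A^-10 + 2A^-2 - 2A^2 + A^6 - 2A^10 + A^14, w = -6]
D4 (bracket A^-10 + 2A^-2 - 2A^2 + A^6 - 2A^10 + A^14; 14 crossings at w = -6): V = t^-8 - 2t^-7 + t^-6 - 2t^-5 + 2t^-4 + t^-2
V(D5) = t^-8 - 2t^-7 + t^-6 - 2t^-5 + 2t^-4 + t^-2  (w -6, c 14, <D> = A^-10 + 2A^-2 - 2A^2 + A^6 - 2A^10 + A^14)
D6 (bracket A^-10 + 2A^-2 - 2A^2 + A^6 - 2A^10 + A^14; 14 crossings at w = -6): V = t^-8 - 2t^-7 + t^-6 - 2t^-5 + 2t^-4 + t^-2
key observation: all 6 diagrams share one V(t), hence one class


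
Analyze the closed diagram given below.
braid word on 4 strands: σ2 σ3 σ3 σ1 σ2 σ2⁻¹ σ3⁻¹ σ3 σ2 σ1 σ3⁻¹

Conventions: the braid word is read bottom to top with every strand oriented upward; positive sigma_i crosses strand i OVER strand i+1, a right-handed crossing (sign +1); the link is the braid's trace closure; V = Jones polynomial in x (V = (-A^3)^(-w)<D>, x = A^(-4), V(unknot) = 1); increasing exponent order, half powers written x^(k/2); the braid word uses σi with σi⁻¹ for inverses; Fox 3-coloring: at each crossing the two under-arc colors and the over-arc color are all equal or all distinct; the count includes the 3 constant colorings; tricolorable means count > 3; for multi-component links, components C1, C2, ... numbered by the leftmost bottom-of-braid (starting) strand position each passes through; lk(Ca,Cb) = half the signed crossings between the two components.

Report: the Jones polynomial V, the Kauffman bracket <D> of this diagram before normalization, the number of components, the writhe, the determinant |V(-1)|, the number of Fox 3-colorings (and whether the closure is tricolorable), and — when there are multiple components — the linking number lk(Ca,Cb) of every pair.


V = x - x^2 + 2x^3 - x^4 + x^5 - x^6
<D> = A^-9 - A^-5 + A^-1 - 2A^3 + A^7 - A^11 (w = +5)
1 component over 11 crossings, w = +5
3 Fox colorings among 3^11, |V(-1)| = 7: not tricolorable
why: |V(-1)| = 7: so not tricolorable, since 3 does not divide 7


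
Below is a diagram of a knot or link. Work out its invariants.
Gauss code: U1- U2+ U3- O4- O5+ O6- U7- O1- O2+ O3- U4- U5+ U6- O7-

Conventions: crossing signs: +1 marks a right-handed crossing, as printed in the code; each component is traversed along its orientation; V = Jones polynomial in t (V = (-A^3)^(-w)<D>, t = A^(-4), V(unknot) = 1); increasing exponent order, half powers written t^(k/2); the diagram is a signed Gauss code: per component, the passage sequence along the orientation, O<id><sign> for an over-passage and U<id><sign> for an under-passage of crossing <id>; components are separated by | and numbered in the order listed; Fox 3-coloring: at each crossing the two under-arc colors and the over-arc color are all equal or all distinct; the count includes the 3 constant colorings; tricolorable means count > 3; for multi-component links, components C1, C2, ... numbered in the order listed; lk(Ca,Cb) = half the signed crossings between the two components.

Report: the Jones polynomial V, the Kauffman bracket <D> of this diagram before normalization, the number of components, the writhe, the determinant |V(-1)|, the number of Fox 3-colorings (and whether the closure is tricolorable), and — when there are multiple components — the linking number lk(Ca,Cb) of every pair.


V(t) = -t^-4 + t^-3 + t^-1
bracket: -A^-5 - A^3 + A^7, w = -3
1 component, writhe -3, over 7 crossings
det 3, colorings 9 of 3^7 — tricolorable
observation: |V(-1)| = 3: so tricolorable, since 3 divides 3


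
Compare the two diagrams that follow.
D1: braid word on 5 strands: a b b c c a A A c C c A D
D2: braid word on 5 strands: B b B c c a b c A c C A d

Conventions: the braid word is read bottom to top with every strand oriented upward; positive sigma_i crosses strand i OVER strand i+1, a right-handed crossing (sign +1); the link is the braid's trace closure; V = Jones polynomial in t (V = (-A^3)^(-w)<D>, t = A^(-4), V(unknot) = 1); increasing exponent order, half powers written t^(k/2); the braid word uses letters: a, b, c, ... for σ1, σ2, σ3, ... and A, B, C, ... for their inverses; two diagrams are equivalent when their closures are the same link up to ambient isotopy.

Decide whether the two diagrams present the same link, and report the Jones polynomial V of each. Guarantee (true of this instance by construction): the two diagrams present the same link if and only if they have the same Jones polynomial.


equivalent: no
D1 (bracket -A^-17 + A^-13 - A^-9 + 2A^-5 + A^3; 13 crossings at w = +3): V = -t^(3/2) - 2t^(7/2) + t^(9/2) - t^(11/2) + t^(13/2)
V(D2) = -t^(-3/2) + t^(-1/2) - 2t^(1/2) + t^(3/2) - 2t^(5/2) + t^(7/2)  (w +3, c 13, <D> = -A^-5 + 2A^-1 - A^3 + 2A^7 - A^11 + A^15)
key observation: 2 values of V(t) split the 2 diagrams


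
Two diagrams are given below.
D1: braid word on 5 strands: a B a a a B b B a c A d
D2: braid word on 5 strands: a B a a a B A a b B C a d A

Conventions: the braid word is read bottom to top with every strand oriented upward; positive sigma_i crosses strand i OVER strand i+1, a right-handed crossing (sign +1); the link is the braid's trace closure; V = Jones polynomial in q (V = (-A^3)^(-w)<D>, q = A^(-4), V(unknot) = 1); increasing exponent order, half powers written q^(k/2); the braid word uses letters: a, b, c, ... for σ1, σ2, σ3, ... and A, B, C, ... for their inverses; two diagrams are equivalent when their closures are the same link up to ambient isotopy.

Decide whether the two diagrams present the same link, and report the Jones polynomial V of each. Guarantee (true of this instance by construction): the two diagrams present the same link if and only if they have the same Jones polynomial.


same link: yes
V(D1) = q^-1 - 1 + 2q - 2q^2 + 2q^3 - 2q^4 + q^5  [12 crossings, <D> = A^-8 - 2A^-4 + 2 - 2A^4 + 2A^8 - A^12 + A^16, w = +4]
V(D2) = q^-1 - 1 + 2q - 2q^2 + 2q^3 - 2q^4 + q^5  [14 crossings, <D> = A^-14 - 2A^-10 + 2A^-6 - 2A^-2 + 2A^2 - A^6 + A^10, w = +2]
insight: all 2 diagrams share one V(q), hence one class


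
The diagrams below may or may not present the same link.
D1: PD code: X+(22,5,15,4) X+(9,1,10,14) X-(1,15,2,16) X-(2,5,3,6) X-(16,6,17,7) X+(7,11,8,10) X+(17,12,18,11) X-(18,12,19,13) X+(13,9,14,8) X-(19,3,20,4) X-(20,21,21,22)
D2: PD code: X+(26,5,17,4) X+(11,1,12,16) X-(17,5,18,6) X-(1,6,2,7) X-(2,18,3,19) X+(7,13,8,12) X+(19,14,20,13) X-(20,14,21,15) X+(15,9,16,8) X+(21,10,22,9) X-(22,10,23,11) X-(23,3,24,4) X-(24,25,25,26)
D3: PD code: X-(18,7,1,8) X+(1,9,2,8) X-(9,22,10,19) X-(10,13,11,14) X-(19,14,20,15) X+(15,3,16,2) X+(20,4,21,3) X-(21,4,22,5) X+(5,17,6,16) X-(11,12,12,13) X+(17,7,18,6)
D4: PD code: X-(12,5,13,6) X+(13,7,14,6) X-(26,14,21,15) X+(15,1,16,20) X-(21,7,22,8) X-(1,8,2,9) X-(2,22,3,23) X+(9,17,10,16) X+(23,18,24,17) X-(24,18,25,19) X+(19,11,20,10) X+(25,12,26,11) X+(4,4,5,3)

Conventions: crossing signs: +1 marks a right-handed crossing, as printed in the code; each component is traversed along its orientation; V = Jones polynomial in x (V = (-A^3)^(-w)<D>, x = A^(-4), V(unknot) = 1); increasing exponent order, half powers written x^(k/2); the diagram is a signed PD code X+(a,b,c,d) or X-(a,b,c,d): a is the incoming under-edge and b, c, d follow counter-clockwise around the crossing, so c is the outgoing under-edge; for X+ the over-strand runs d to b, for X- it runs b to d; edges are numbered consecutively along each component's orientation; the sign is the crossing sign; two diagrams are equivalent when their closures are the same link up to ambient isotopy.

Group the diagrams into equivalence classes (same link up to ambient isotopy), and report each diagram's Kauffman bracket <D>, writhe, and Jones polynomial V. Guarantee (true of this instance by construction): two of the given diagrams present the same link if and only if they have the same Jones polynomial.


grouping into links: {D1, D2, D3, D4}
V(D1) = -x^(-3/2) - 2x^(1/2) + x^(3/2) - x^(5/2) + x^(7/2)  (w -1, c 11, <D> = -A^-17 + A^-13 - A^-9 + 2A^-5 + A^3)
V(D2) = -x^(-3/2) - 2x^(1/2) + x^(3/2) - x^(5/2) + x^(7/2)  (w -1, c 13, <D> = -A^-17 + A^-13 - A^-9 + 2A^-5 + A^3)
V(D3) = -x^(-3/2) - 2x^(1/2) + x^(3/2) - x^(5/2) + x^(7/2)  [11 crossings, <D> = -A^-17 + A^-13 - A^-9 + 2A^-5 + A^3, w = -1]
V(D4) = -x^(-3/2) - 2x^(1/2) + x^(3/2) - x^(5/2) + x^(7/2)  [13 crossings, <D> = -A^-11 + A^-7 - A^-3 + 2A + A^9, w = +1]
why: one V(x) for all 4 diagrams — one class (guaranteed)


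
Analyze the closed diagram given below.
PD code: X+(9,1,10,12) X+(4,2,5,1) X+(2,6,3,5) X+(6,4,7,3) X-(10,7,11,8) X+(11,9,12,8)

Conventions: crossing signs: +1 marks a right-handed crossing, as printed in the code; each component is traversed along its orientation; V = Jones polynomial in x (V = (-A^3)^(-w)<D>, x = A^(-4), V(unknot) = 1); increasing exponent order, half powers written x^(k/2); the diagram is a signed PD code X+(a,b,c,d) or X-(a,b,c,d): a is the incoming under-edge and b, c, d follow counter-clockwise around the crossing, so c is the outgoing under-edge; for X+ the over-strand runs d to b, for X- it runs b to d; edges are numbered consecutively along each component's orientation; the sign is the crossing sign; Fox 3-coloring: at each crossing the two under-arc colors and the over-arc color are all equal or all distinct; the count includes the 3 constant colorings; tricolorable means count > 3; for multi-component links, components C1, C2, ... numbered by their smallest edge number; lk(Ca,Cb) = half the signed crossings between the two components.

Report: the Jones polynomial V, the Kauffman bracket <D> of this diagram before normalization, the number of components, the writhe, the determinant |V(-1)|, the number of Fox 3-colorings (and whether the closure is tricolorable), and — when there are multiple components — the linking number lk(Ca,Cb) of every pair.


V(x) = x + x^3 - x^4
bracket: -A^-4 + 1 + A^8, w = +4
1 component, writhe +4, over 6 crossings
det 3, colorings 9 of 3^6 — tricolorable
observation: det 3 = |V(-1)|; divisible by 3, so tricolorable


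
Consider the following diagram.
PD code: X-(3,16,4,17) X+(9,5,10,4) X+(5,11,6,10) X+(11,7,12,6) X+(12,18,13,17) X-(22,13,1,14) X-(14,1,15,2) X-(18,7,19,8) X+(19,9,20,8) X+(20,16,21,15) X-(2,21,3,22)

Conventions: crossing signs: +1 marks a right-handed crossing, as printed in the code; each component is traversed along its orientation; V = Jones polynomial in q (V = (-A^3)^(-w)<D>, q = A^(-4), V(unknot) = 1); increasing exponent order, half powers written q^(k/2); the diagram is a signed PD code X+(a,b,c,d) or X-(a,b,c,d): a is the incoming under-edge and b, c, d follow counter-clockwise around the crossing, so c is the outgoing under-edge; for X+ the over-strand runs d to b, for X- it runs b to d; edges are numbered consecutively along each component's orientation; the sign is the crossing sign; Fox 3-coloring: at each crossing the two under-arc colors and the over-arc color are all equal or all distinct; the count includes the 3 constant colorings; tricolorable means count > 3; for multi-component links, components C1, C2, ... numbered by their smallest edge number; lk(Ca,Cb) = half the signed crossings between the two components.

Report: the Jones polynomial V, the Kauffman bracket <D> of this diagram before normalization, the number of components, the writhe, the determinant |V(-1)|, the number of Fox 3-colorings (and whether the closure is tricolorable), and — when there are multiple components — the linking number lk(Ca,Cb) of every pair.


V = -q^-3 + q^-2 - q^-1 + 3 - q + q^2 - q^3
<D> = A^-9 - A^-5 + A^-1 - 3A^3 + A^7 - A^11 + A^15 (w = +1)
1 component over 11 crossings, w = +1
27 Fox colorings among 3^11, |V(-1)| = 9: tricolorable
why: V spans 6 powers of q: at least 6 crossings in any diagram


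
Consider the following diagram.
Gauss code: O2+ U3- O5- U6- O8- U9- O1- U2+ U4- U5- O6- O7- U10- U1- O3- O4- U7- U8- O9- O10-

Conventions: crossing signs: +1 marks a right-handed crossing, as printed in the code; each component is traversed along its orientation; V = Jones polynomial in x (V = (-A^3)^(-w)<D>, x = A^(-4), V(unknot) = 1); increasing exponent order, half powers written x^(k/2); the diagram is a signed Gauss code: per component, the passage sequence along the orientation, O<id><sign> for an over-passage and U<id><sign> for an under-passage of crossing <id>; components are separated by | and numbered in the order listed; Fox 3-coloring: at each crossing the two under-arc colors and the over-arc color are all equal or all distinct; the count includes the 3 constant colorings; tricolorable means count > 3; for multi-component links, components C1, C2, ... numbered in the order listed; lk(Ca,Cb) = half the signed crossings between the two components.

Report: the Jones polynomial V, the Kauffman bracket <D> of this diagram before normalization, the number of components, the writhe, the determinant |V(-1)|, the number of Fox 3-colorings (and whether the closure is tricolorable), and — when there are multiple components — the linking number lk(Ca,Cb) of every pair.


Jones polynomial: V(x) = -x^-8 + x^-5 + x^-3
<D> = A^-12 + A^-4 - A^8; writhe -8
components 1, writhe -8 (10 crossings)
3-colorings: 9 of 3^10, det 3 — tricolorable
note: the span of V is 5, forcing >= 5 crossings in any diagram


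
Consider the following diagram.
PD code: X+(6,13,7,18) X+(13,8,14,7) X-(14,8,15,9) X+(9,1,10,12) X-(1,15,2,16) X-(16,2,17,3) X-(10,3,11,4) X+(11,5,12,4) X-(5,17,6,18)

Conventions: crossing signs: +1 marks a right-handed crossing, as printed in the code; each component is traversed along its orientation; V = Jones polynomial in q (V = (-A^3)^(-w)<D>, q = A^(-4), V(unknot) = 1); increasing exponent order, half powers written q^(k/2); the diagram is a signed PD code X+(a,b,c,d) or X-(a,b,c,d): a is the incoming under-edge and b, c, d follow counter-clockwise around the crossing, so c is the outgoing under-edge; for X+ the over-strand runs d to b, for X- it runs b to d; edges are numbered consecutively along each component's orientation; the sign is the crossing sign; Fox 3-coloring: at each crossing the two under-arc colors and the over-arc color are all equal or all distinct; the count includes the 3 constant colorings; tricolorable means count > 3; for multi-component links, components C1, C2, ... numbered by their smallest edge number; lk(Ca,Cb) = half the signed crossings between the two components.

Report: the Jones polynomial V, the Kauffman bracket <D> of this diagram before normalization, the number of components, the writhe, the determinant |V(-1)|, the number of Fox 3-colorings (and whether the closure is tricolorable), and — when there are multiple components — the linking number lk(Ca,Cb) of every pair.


Jones polynomial: V(q) = -q^(-5/2) - q^(-1/2)
<D> = A^-1 + A^7; writhe -1
components 2, writhe -1 (9 crossings)
linking number lk(C1,C2) = -1
3-colorings: 3 of 3^9, det 2 — not tricolorable
note: det 2 = |V(-1)|; not divisible by 3, so not tricolorable


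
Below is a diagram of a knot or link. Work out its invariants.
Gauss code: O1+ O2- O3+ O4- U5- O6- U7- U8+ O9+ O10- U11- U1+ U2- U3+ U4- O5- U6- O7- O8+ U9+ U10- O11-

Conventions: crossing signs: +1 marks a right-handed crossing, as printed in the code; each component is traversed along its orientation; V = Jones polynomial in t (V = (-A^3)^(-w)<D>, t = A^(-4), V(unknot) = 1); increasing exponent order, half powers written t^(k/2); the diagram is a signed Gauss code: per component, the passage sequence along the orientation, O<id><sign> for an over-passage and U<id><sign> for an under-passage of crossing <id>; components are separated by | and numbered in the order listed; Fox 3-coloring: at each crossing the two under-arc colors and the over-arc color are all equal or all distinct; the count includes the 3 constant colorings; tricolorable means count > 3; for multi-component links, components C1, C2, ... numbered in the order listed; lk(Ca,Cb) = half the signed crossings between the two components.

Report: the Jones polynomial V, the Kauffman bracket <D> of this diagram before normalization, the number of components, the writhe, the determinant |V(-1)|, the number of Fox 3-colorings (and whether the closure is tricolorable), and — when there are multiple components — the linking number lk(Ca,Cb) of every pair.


Jones polynomial: V(t) = -t^-4 + t^-3 + t^-1
<D> = -A^-5 - A^3 + A^7; writhe -3
components 1, writhe -3 (11 crossings)
3-colorings: 9 of 3^11, det 3 — tricolorable
note: |V(-1)| = 3: so tricolorable, since 3 divides 3


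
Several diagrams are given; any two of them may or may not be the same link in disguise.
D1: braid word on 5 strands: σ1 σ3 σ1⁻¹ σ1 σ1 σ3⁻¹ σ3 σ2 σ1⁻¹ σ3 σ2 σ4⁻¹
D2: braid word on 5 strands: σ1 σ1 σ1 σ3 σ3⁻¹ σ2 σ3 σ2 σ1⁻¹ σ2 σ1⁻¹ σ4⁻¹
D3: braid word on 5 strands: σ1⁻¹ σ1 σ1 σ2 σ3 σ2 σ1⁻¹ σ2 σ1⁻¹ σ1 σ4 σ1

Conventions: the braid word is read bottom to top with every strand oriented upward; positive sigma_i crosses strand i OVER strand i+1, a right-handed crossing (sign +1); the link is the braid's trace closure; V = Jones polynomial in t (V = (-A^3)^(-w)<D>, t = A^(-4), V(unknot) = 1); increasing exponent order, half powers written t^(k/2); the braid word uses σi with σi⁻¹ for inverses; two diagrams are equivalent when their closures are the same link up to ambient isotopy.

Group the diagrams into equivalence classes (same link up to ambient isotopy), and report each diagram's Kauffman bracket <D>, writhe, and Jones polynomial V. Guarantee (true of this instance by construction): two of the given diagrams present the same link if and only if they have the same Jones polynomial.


equivalence classes: {D1, D2, D3}
D1 (bracket -A^-12 + A^-8 - A^-4 + 2 - A^4 + A^8; 12 crossings at w = +4): V = t - t^2 + 2t^3 - t^4 + t^5 - t^6
V(D2) = t - t^2 + 2t^3 - t^4 + t^5 - t^6  [12 crossings, <D> = -A^-12 + A^-8 - A^-4 + 2 - A^4 + A^8, w = +4]
V(D3) = t - t^2 + 2t^3 - t^4 + t^5 - t^6  [12 crossings, <D> = -A^-6 + A^-2 - A^2 + 2A^6 - A^10 + A^14, w = +6]
key observation: all 3 diagrams share one V(t), hence one class


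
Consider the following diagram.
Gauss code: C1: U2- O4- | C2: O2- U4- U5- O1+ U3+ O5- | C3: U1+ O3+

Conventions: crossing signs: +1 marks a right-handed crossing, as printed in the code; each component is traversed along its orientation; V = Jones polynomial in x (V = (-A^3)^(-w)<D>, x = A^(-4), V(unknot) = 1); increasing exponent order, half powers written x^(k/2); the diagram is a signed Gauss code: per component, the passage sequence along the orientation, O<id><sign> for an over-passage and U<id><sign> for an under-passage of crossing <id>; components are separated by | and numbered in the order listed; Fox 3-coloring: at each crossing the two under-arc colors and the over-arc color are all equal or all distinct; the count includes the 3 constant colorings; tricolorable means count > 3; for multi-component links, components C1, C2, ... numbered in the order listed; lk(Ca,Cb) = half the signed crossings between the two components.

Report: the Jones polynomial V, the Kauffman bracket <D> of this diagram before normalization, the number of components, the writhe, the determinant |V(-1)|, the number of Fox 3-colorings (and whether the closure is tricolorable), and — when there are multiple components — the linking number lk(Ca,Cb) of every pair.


V(x) = x^-2 + 2 + x^2
bracket: -A^-11 - 2A^-3 - A^5, w = -1
3 components, writhe -1, over 5 crossings
lk(C1,C2) = -1
linking number lk(C1,C3) = 0
lk(C2,C3): +1
det 4, colorings 3 of 3^5 — not tricolorable
observation: V is palindromic (span 4, det 4): x -> 1/x fixes it; necessary, not sufficient, for amphichirality


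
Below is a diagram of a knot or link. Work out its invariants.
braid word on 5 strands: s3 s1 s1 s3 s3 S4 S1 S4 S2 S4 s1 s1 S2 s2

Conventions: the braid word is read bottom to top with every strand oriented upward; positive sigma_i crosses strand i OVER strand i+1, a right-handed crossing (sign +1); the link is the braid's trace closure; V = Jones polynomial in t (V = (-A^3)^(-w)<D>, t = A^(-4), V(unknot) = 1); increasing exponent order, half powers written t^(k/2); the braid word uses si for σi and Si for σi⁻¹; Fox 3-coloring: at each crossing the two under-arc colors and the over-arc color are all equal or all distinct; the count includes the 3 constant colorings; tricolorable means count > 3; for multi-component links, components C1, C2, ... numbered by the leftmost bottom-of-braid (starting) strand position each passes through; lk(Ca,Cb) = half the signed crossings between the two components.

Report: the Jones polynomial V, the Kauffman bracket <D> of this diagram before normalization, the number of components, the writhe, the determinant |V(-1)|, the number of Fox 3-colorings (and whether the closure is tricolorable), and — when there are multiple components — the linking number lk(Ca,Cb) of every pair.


Jones polynomial: V(t) = -t^-2 + t^-1 - 2 + 5t - 3t^2 + 5t^3 - 5t^4 + 2t^5 - 2t^6 + t^7
<D> = A^-22 - 2A^-18 + 2A^-14 - 5A^-10 + 5A^-6 - 3A^-2 + 5A^2 - 2A^6 + A^10 - A^14; writhe +2
components 1, writhe +2 (14 crossings)
3-colorings: 81 of 3^14, det 27 — tricolorable
note: det 27 = |V(-1)|; divisible by 3, so tricolorable


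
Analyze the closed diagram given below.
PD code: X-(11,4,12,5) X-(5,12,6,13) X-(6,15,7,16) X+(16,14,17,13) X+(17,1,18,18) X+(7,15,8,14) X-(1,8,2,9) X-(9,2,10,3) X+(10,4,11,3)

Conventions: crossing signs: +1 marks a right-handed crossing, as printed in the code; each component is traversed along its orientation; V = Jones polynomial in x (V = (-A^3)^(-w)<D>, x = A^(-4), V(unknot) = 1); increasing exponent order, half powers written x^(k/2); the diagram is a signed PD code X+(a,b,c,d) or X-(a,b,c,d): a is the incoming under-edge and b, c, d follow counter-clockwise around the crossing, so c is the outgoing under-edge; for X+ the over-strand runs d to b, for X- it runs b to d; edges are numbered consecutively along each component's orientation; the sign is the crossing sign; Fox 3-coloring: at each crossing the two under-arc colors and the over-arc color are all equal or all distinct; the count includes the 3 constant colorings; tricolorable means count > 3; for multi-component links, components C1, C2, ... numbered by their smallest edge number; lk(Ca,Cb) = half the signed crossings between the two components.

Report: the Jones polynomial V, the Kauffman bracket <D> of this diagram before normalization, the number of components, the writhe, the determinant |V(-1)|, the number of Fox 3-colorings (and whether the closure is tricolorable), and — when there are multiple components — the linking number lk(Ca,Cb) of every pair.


Jones polynomial: V(x) = -x^-4 + x^-3 + x^-1
<D> = -A - A^9 + A^13; writhe -1
components 1, writhe -1 (9 crossings)
3-colorings: 9 of 3^9, det 3 — tricolorable
note: V spans 3 powers of x: at least 3 crossings in any diagram


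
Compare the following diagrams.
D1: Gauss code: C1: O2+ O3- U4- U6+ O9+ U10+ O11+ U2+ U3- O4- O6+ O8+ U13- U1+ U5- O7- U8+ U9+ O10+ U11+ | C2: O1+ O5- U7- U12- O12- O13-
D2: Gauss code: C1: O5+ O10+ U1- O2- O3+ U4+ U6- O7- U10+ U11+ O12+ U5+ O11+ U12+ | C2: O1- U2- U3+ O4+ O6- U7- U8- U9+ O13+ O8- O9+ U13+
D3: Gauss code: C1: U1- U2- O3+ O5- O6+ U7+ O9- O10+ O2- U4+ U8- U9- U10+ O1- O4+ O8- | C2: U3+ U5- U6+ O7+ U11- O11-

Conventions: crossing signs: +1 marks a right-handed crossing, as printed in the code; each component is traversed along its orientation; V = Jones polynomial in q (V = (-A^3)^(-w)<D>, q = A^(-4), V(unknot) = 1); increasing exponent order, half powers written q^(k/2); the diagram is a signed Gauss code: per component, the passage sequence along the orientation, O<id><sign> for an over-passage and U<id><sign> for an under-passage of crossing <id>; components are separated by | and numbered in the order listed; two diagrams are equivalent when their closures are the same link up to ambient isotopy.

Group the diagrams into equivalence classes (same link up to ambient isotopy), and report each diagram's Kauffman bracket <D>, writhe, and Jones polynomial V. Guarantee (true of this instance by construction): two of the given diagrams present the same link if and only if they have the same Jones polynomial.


equivalence classes: {D1, D2} | {D3}
D1 (bracket -A^-11 + A^-7 - A^-3 + 2A + A^9; 13 crossings at w = +1): V = -q^(-3/2) - 2q^(1/2) + q^(3/2) - q^(5/2) + q^(7/2)
D2 (bracket -A^-5 + A^-1 - A^3 + 2A^7 + A^15; 13 crossings at w = +3): V = -q^(-3/2) - 2q^(1/2) + q^(3/2) - q^(5/2) + q^(7/2)
V(D3) = -q^(1/2) - q^(5/2)  (w -1, c 11, <D> = A^-13 + A^-5)
observation: comparing 3 Jones polynomials yields 2 groups


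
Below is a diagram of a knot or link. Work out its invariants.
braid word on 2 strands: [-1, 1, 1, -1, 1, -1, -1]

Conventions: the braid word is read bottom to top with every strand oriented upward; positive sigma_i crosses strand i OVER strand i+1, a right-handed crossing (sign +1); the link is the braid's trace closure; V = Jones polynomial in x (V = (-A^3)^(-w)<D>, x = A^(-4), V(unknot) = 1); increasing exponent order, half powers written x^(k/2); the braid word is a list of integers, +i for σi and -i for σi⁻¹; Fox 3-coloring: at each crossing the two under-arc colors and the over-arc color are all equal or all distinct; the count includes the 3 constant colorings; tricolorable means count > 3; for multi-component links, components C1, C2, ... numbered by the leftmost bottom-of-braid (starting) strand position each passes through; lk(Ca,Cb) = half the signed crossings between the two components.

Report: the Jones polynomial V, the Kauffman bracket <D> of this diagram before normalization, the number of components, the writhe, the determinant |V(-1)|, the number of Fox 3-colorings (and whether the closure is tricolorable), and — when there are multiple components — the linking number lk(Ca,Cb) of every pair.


V = 1
<D> = -A^-3 (w = -1)
1 component over 7 crossings, w = -1
3 Fox colorings among 3^7, |V(-1)| = 1: not tricolorable
why: inverse pairs cancel, leaving σ1⁻¹


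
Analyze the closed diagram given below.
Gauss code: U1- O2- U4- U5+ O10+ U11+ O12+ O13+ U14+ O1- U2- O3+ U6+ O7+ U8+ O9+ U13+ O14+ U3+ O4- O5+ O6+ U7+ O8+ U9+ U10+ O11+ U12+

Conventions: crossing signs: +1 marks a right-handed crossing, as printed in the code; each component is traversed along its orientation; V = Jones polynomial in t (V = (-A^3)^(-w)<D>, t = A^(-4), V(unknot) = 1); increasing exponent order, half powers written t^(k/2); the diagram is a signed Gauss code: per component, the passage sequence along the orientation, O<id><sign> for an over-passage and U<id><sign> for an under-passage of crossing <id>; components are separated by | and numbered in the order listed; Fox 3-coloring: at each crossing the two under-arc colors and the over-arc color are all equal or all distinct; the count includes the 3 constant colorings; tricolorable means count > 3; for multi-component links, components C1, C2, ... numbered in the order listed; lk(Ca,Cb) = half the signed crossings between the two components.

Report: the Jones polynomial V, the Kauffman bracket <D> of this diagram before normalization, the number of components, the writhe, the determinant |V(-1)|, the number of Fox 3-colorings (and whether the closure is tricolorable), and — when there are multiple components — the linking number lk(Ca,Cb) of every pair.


V = 2t^3 - 3t^4 + 6t^5 - 8t^6 + 10t^7 - 11t^8 + 10t^9 - 8t^10 + 5t^11 - 3t^12 + t^13
<D> = A^-28 - 3A^-24 + 5A^-20 - 8A^-16 + 10A^-12 - 11A^-8 + 10A^-4 - 8 + 6A^4 - 3A^8 + 2A^12 (w = +8)
1 component over 14 crossings, w = +8
3 Fox colorings among 3^14, |V(-1)| = 67: not tricolorable
why: det 67 = |V(-1)|; not divisible by 3, so not tricolorable


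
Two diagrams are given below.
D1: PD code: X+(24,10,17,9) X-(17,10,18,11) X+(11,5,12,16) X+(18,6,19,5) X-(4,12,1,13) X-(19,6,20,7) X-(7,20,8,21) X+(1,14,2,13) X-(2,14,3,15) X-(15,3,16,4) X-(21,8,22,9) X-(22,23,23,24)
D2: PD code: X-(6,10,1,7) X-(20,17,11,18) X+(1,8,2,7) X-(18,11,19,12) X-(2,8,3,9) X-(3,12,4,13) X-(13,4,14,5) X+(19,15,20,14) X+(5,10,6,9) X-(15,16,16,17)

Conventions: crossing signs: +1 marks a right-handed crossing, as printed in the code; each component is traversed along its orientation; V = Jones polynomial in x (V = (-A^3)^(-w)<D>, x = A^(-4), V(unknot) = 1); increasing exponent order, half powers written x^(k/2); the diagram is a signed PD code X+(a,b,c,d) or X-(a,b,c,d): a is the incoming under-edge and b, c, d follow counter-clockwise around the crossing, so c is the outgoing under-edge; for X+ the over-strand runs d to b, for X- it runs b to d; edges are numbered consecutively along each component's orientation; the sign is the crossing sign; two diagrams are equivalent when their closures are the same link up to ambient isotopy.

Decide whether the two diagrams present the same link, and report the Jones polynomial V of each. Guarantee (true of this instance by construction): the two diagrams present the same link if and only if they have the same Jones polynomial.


same link: no
V(D1) = x^-5 + 2x^-3 + x^-1  [12 crossings, <D> = A^-8 + 2 + A^8, w = -4]
V(D2) = x^-3 + x^-2 + x^-1 + 1  (w -4, c 10, <D> = A^-12 + A^-8 + A^-4 + 1)
note: 2 values of V(x) split the 2 diagrams


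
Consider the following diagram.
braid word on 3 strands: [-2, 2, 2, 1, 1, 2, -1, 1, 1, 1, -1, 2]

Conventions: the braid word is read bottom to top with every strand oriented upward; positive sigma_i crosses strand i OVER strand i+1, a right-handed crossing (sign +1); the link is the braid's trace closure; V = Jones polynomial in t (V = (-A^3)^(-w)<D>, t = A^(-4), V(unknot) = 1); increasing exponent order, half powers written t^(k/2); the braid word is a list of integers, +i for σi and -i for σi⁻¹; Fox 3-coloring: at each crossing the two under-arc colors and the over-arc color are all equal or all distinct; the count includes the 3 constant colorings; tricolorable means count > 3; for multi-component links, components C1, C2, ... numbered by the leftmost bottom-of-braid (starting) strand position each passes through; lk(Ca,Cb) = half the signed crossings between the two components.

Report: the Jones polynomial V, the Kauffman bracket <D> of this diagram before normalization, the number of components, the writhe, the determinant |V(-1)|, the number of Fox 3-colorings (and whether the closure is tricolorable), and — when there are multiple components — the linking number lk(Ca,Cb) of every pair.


Jones polynomial: V(t) = t^2 + t^4 - t^5 + t^6 - t^7
<D> = -A^-10 + A^-6 - A^-2 + A^2 + A^10; writhe +6
components 1, writhe +6 (12 crossings)
3-colorings: 3 of 3^12, det 5 — not tricolorable
note: the span of V is 5, forcing >= 5 crossings in any diagram


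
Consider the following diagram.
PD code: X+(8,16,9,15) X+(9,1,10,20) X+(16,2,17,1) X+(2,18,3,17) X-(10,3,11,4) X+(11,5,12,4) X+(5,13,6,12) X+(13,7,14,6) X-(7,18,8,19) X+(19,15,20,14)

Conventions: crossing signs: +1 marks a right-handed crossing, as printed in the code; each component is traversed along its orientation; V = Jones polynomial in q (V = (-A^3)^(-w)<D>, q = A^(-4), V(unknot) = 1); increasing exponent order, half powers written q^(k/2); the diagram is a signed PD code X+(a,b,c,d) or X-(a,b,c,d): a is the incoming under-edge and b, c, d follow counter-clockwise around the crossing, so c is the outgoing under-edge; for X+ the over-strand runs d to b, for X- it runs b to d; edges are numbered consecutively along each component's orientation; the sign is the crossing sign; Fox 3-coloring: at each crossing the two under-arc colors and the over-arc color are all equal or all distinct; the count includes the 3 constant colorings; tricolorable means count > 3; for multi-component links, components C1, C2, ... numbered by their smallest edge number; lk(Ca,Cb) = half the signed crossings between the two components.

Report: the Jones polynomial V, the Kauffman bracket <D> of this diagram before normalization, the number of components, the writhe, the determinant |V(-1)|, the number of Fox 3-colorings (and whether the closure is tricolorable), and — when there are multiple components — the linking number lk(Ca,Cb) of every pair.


V = q^2 + 2q^4 - 2q^5 + q^6 - 2q^7 + q^8
<D> = A^-14 - 2A^-10 + A^-6 - 2A^-2 + 2A^2 + A^10 (w = +6)
1 component over 10 crossings, w = +6
27 Fox colorings among 3^10, |V(-1)| = 9: tricolorable
why: w = +6 (over 10 crossings) is diagram-only; (-A^3)^(-6) removes it from V
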